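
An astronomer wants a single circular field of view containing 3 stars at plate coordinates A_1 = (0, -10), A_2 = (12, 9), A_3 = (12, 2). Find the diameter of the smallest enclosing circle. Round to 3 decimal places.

Side lengths²: A_1A_2² = 505, A_1A_3² = 288, A_2A_3² = 49.
Since A_1A_2² = 505 ≥ 288 + 49 = 337, the angle opposite A_1A_2 is not acute, so the smallest enclosing circle has A_1A_2 as diameter.
Centre = midpoint of A_1A_2 = (6, -0.5), r² = 505/4 = 126.25.
Diameter = 2r = 2√(126.25) ≈ 22.472.

22.472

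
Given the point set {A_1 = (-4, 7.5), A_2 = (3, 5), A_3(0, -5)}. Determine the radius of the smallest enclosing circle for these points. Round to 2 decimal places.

6.56

Side lengths²: A_1A_2² = 55.25, A_1A_3² = 172.25, A_2A_3² = 109.
Since A_1A_3² = 172.25 ≥ 109 + 55.25 = 164.25, the angle opposite A_1A_3 is not acute, so the smallest enclosing circle has A_1A_3 as diameter.
Centre = midpoint of A_1A_3 = (-2, 1.25), r² = 172.25/4 = 43.0625.
r = √(43.0625) ≈ 6.56.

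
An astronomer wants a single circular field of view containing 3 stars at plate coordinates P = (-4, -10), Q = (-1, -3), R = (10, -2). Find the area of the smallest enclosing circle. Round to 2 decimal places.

Side lengths²: PQ² = 58, PR² = 260, QR² = 122.
Since PR² = 260 ≥ 122 + 58 = 180, the angle opposite PR is not acute, so the smallest enclosing circle has PR as diameter.
Centre = midpoint of PR = (3, -6), r² = 260/4 = 65.
Area = π·r² = π·65 ≈ 204.20.

204.20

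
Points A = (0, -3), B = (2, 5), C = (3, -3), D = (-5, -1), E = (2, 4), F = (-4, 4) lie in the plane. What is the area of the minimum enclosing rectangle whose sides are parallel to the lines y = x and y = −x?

In coordinates u = x + y, v = x − y the rectangle is axis-aligned; the map (x,y)→(u,v) scales areas by 2.
u-values: -3, 7, 0, -6, 6, 0; range = 7 − (-6) = 13.
v-values: 3, -3, 6, -4, -2, -8; range = 6 − (-8) = 14.
Area = (13 × 14) / 2 = 91.

91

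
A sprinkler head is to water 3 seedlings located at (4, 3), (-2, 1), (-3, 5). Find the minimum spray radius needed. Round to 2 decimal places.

Call the three points A, B, C in the order given.
Side lengths²: AB² = 40, AC² = 53, BC² = 17.
Since AC² = 53 < 40 + 17 = 57, the triangle is acute, so the smallest enclosing circle is the circumcircle.
Circumcentre = (11/26, 97/26), r² = 4505/338.
r = √(4505/338) ≈ 3.65.

3.65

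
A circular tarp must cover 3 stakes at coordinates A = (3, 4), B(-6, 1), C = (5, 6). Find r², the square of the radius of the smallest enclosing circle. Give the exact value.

36.5

Side lengths²: AB² = 90, AC² = 8, BC² = 146.
Since BC² = 146 ≥ 90 + 8 = 98, the angle opposite BC is not acute, so the smallest enclosing circle has BC as diameter.
Centre = midpoint of BC = (-0.5, 3.5), r² = 146/4 = 36.5.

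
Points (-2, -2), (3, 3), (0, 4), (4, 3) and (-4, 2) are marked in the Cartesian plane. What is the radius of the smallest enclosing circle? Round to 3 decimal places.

4.141

The minimum enclosing circle is determined by three boundary points: (-2, -2), (4, 3), (-4, 2).
Their circumcentre is (2/17, 53/34) with r² = 19825/1156.
The farthest remaining point (3, 3) is at distance² 12005/1156 ≤ 19825/1156.
r = √(19825/1156) ≈ 4.141.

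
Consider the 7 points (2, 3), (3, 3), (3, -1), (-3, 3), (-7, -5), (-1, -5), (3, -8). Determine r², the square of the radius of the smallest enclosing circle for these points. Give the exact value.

The minimum enclosing circle of a finite set is fixed by two of the points (as a diameter) or three (as a circumcircle).
The minimum enclosing circle is determined by three boundary points: (3, 3), (-7, -5), (3, -8).
Their circumcentre is (-0.8, -2.5) with r² = 44.69.
The farthest remaining point (2, 3) is at distance² 38.09 ≤ 44.69.

44.69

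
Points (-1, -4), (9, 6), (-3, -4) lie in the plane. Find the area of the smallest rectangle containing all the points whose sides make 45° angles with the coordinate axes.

In coordinates u = x + y, v = x − y the rectangle is axis-aligned; the map (x,y)→(u,v) scales areas by 2.
u-values: -5, 15, -7; range = 15 − (-7) = 22.
v-values: 3, 3, 1; range = 3 − 1 = 2.
Area = (22 × 2) / 2 = 22.

22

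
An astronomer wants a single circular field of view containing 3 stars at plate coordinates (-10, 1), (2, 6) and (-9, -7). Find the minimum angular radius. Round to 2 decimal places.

Call the three points A, B, C in the order given.
Side lengths²: AB² = 169, AC² = 65, BC² = 290.
Since BC² = 290 ≥ 169 + 65 = 234, the angle opposite BC is not acute, so the smallest enclosing circle has BC as diameter.
Centre = midpoint of BC = (-3.5, -0.5), r² = 290/4 = 72.5.
r = √(72.5) ≈ 8.51.

8.51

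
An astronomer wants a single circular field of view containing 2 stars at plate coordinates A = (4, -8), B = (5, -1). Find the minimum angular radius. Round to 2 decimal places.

3.54

The smallest circle enclosing two points has them as diameter endpoints.
Centre = midpoint = (4.5, -4.5); r² = |AB|²/4 = 50/4 = 12.5.
r = √(12.5) ≈ 3.54.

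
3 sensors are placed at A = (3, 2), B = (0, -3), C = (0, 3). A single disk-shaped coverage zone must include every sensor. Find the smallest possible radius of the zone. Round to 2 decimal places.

3.07

Side lengths²: AB² = 34, AC² = 10, BC² = 36.
Since BC² = 36 < 34 + 10 = 44, the triangle is acute, so the smallest enclosing circle is the circumcircle.
Circumcentre = (2/3, 0), r² = 85/9.
r = √(85/9) ≈ 3.07.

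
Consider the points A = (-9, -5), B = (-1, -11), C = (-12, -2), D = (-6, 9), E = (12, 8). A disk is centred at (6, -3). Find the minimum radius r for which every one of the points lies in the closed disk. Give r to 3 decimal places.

The required radius is the distance from (6, -3) to the farthest point.
Squared distances: 229, 113, 325, 288, 157.
Maximum is 325, attained at C.
r = √325 ≈ 18.028.

18.028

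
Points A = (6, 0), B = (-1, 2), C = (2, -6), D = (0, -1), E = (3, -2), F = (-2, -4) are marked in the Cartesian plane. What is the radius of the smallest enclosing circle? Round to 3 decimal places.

4.501

By Welzl's lemma the MEC is supported by two points (diametrically opposite) or three points (on a circumcircle).
The minimum enclosing circle is determined by three boundary points: A, B, F.
Their circumcentre is (39/22, -17/11) with r² = 9805/484.
The farthest remaining point C is at distance² 9629/484 ≤ 9805/484.
r = √(9805/484) ≈ 4.501.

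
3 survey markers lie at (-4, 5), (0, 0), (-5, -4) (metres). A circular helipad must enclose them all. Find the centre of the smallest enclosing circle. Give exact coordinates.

(-4.5, 0.5)

Call the three points A, B, C in the order given.
Side lengths²: AB² = 41, AC² = 82, BC² = 41.
Since AC² = 82 ≥ 41 + 41 = 82, the angle opposite AC is not acute, so the smallest enclosing circle has AC as diameter.
Centre = midpoint of AC = (-4.5, 0.5), r² = 82/4 = 20.5.
Centre = (-4.5, 0.5).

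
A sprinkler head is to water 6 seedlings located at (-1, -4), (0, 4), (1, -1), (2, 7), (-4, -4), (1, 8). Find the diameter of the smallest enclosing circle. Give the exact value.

13

The farthest pair is (-4, -4)–(1, 8) with squared distance 169. The circle on this segment as diameter has centre (-1.5, 2) and r² = 169/4 = 42.25.
Check (-1, -4): distance² to centre = 36.25 ≤ 42.25, so it lies inside.
All remaining points lie in this disk, and no smaller disk contains both endpoints, so this is the minimum enclosing circle.
Diameter = 2r = 2√(42.25) = 13.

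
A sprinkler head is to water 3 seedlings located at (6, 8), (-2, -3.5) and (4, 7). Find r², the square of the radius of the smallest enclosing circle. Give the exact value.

49.0625

Call the three points A, B, C in the order given.
Side lengths²: AB² = 196.25, AC² = 5, BC² = 146.25.
Since AB² = 196.25 ≥ 146.25 + 5 = 151.25, the angle opposite AB is not acute, so the smallest enclosing circle has AB as diameter.
Centre = midpoint of AB = (2, 2.25), r² = 196.25/4 = 49.0625.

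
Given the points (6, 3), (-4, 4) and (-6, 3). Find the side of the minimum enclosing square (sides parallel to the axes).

12

The bounding box has width 12 and height 1.
An axis-aligned square enclosing the set must have side ≥ max(width, height).
So the minimum side is max(12, 1) = 12.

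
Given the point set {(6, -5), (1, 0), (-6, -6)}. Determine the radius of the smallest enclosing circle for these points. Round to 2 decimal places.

Call the three points A, B, C in the order given.
Side lengths²: AB² = 50, AC² = 145, BC² = 85.
Since AC² = 145 ≥ 85 + 50 = 135, the angle opposite AC is not acute, so the smallest enclosing circle has AC as diameter.
Centre = midpoint of AC = (0, -5.5), r² = 145/4 = 36.25.
r = √(36.25) ≈ 6.02.

6.02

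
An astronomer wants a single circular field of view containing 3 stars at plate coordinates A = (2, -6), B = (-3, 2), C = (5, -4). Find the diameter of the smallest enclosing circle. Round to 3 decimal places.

Side lengths²: AB² = 89, AC² = 13, BC² = 100.
Since BC² = 100 < 89 + 13 = 102, the triangle is acute, so the smallest enclosing circle is the circumcircle.
Circumcentre = (31/34, -19/17), r² = 28925/1156.
Diameter = 2r = 2√(28925/1156) ≈ 10.004.

10.004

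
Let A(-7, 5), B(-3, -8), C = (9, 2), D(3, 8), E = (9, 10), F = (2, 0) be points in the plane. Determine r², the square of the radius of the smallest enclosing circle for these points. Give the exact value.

117

A smallest enclosing disk is always determined by at most three of the input points on its boundary.
The farthest pair is B–E with squared distance 468. The circle on this segment as diameter has centre (3, 1) and r² = 468/4 = 117.
Check A: distance² to centre = 116 ≤ 117, so it lies inside.
All remaining points lie in this disk, and no smaller disk contains both endpoints, so this is the minimum enclosing circle.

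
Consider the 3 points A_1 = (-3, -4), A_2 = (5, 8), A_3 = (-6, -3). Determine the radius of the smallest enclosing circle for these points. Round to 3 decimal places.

Side lengths²: A_1A_2² = 208, A_1A_3² = 10, A_2A_3² = 242.
Since A_2A_3² = 242 ≥ 208 + 10 = 218, the angle opposite A_2A_3 is not acute, so the smallest enclosing circle has A_2A_3 as diameter.
Centre = midpoint of A_2A_3 = (-0.5, 2.5), r² = 242/4 = 60.5.
r = √(60.5) ≈ 7.778.

7.778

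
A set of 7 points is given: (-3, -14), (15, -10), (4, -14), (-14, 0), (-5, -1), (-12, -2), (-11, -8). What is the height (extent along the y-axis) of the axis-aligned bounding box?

14

max y = 0, min y = -14, so height = 14.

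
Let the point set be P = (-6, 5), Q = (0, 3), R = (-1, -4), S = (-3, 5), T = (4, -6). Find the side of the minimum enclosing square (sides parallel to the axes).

The bounding box has width 10 and height 11.
An axis-aligned square enclosing the set must have side ≥ max(width, height).
So the minimum side is max(10, 11) = 11.

11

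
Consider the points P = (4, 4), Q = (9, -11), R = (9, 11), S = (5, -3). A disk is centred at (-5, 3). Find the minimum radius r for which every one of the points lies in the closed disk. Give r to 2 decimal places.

19.80

The required radius is the distance from (-5, 3) to the farthest point.
Squared distances: 82, 392, 260, 136.
Maximum is 392, attained at Q.
r = √392 ≈ 19.80.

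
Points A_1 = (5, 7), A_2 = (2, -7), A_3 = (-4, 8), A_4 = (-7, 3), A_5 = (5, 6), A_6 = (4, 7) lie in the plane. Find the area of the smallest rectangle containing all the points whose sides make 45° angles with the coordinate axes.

In coordinates u = x + y, v = x − y the rectangle is axis-aligned; the map (x,y)→(u,v) scales areas by 2.
u-values: 12, -5, 4, -4, 11, 11; range = 12 − (-5) = 17.
v-values: -2, 9, -12, -10, -1, -3; range = 9 − (-12) = 21.
Area = (17 × 21) / 2 = 178.5.

178.5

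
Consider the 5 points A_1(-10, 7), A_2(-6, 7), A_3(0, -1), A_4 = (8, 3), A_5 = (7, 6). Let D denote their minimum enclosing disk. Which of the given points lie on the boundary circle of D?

A_1, A_4

The minimum enclosing circle of a finite set is fixed by two of the points (as a diameter) or three (as a circumcircle).
The farthest pair is A_1–A_4 with squared distance 340. The circle on this segment as diameter has centre (-1, 5) and r² = 340/4 = 85.
Check A_2: distance² to centre = 29 ≤ 85, so it lies inside.
All remaining points lie in this disk, and no smaller disk contains both endpoints, so this is the minimum enclosing circle.
The points at distance exactly r from the centre are A_1, A_4 — 2 points.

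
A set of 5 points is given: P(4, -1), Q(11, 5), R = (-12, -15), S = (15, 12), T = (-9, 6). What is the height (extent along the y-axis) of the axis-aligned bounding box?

27

max y = 12, min y = -15, so height = 27.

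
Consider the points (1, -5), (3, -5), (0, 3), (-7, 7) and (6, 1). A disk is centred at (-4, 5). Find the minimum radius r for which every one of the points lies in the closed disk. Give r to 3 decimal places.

The required radius is the distance from (-4, 5) to the farthest point.
Squared distances: 125, 149, 20, 13, 116.
Maximum is 149, attained at (3, -5).
r = √149 ≈ 12.207.

12.207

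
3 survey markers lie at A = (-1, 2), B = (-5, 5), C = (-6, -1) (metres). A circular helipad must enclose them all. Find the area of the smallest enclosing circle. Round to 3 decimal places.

33.883

Side lengths²: AB² = 25, AC² = 34, BC² = 37.
Since BC² = 37 < 34 + 25 = 59, the triangle is acute, so the smallest enclosing circle is the circumcircle.
Circumcentre = (-77/18, 97/54), r² = 15725/1458.
Area = π·r² = π·15725/1458 ≈ 33.883.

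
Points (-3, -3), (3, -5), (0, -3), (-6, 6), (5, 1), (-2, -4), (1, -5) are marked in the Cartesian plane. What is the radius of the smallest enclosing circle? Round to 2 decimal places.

7.11

The farthest pair is (3, -5)–(-6, 6) with squared distance 202. The circle on this segment as diameter has centre (-1.5, 0.5) and r² = 202/4 = 50.5.
Check (-3, -3): distance² to centre = 14.5 ≤ 50.5, so it lies inside.
All remaining points lie in this disk, and no smaller disk contains both endpoints, so this is the minimum enclosing circle.
r = √(50.5) ≈ 7.11.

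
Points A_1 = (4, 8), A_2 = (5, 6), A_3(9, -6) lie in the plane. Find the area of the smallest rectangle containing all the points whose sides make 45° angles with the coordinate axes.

In coordinates u = x + y, v = x − y the rectangle is axis-aligned; the map (x,y)→(u,v) scales areas by 2.
u-values: 12, 11, 3; range = 12 − 3 = 9.
v-values: -4, -1, 15; range = 15 − (-4) = 19.
Area = (9 × 19) / 2 = 85.5.

85.5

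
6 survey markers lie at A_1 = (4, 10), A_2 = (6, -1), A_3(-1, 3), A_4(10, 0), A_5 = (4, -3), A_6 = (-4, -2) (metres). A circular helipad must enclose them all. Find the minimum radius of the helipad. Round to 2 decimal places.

7.82

By Welzl's lemma the MEC is supported by two points (diametrically opposite) or three points (on a circumcircle).
The minimum enclosing circle is determined by three boundary points: A_1, A_4, A_6.
Their circumcentre is (48/19, 44/19) with r² = 22100/361.
The farthest remaining point A_5 is at distance² 10985/361 ≤ 22100/361.
r = √(22100/361) ≈ 7.82.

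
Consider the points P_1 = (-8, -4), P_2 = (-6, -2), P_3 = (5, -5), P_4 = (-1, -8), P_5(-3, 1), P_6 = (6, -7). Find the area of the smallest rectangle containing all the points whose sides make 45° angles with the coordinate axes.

In coordinates u = x + y, v = x − y the rectangle is axis-aligned; the map (x,y)→(u,v) scales areas by 2.
u-values: -12, -8, 0, -9, -2, -1; range = 0 − (-12) = 12.
v-values: -4, -4, 10, 7, -4, 13; range = 13 − (-4) = 17.
Area = (12 × 17) / 2 = 102.

102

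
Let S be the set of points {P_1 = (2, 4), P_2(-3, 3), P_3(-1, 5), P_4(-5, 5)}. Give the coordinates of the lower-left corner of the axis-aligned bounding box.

x-range [-5, 2], y-range [3, 5].
The lower-left corner is (-5, 3).

(-5, 3)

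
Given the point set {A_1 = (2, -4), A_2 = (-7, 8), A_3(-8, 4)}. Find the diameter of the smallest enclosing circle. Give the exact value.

Side lengths²: A_1A_2² = 225, A_1A_3² = 164, A_2A_3² = 17.
Since A_1A_2² = 225 ≥ 164 + 17 = 181, the angle opposite A_1A_2 is not acute, so the smallest enclosing circle has A_1A_2 as diameter.
Centre = midpoint of A_1A_2 = (-2.5, 2), r² = 225/4 = 56.25.
Diameter = 2r = 2√(56.25) = 15.

15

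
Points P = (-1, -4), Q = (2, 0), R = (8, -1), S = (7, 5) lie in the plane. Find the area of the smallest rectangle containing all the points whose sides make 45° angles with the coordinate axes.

59.5

In coordinates u = x + y, v = x − y the rectangle is axis-aligned; the map (x,y)→(u,v) scales areas by 2.
u-values: -5, 2, 7, 12; range = 12 − (-5) = 17.
v-values: 3, 2, 9, 2; range = 9 − 2 = 7.
Area = (17 × 7) / 2 = 59.5.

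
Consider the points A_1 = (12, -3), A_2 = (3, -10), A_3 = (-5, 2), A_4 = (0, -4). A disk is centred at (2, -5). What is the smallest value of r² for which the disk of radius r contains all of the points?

The required radius is the distance from (2, -5) to the farthest point.
Squared distances: 104, 26, 98, 5.
Maximum is 104, attained at A_1.

104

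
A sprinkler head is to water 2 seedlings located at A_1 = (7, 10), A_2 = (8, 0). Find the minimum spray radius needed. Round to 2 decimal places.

5.02

The smallest circle enclosing two points has them as diameter endpoints.
Centre = midpoint = (7.5, 5); r² = |A_1A_2|²/4 = 101/4 = 25.25.
r = √(25.25) ≈ 5.02.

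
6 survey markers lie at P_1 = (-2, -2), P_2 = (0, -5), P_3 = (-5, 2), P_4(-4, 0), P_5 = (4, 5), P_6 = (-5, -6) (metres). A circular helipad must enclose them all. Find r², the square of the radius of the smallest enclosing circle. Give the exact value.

50.5

The minimum enclosing circle of a finite set is fixed by two of the points (as a diameter) or three (as a circumcircle).
The farthest pair is P_5–P_6 with squared distance 202. The circle on this segment as diameter has centre (-0.5, -0.5) and r² = 202/4 = 50.5.
Check P_1: distance² to centre = 4.5 ≤ 50.5, so it lies inside.
All remaining points lie in this disk, and no smaller disk contains both endpoints, so this is the minimum enclosing circle.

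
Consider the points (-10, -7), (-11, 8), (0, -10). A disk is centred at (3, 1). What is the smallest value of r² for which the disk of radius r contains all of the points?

245

The required radius is the distance from (3, 1) to the farthest point.
Squared distances: 233, 245, 130.
Maximum is 245, attained at (-11, 8).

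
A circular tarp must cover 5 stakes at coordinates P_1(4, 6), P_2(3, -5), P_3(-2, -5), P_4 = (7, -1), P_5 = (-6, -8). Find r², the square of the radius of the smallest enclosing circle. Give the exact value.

The minimum enclosing circle of a finite set is fixed by two of the points (as a diameter) or three (as a circumcircle).
The farthest pair is P_1–P_5 with squared distance 296. The circle on this segment as diameter has centre (-1, -1) and r² = 296/4 = 74.
Check P_2: distance² to centre = 32 ≤ 74, so it lies inside.
All remaining points lie in this disk, and no smaller disk contains both endpoints, so this is the minimum enclosing circle.

74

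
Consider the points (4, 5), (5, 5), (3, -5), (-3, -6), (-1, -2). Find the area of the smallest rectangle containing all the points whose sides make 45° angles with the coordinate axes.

85.5

In coordinates u = x + y, v = x − y the rectangle is axis-aligned; the map (x,y)→(u,v) scales areas by 2.
u-values: 9, 10, -2, -9, -3; range = 10 − (-9) = 19.
v-values: -1, 0, 8, 3, 1; range = 8 − (-1) = 9.
Area = (19 × 9) / 2 = 85.5.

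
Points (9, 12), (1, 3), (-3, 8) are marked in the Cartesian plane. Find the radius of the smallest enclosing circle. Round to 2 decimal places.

Call the three points A, B, C in the order given.
Side lengths²: AB² = 145, AC² = 160, BC² = 41.
Since AC² = 160 < 145 + 41 = 186, the triangle is acute, so the smallest enclosing circle is the circumcircle.
Circumcentre = (127/38, 341/38), r² = 29725/722.
r = √(29725/722) ≈ 6.42.

6.42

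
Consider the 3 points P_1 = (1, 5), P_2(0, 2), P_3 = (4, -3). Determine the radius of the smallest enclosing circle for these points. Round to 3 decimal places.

Side lengths²: P_1P_2² = 10, P_1P_3² = 73, P_2P_3² = 41.
Since P_1P_3² = 73 ≥ 41 + 10 = 51, the angle opposite P_1P_3 is not acute, so the smallest enclosing circle has P_1P_3 as diameter.
Centre = midpoint of P_1P_3 = (2.5, 1), r² = 73/4 = 18.25.
r = √(18.25) ≈ 4.272.

4.272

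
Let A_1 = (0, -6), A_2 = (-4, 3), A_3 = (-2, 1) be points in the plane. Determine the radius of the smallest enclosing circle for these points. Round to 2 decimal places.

4.92

Side lengths²: A_1A_2² = 97, A_1A_3² = 53, A_2A_3² = 8.
Since A_1A_2² = 97 ≥ 53 + 8 = 61, the angle opposite A_1A_2 is not acute, so the smallest enclosing circle has A_1A_2 as diameter.
Centre = midpoint of A_1A_2 = (-2, -1.5), r² = 97/4 = 24.25.
r = √(24.25) ≈ 4.92.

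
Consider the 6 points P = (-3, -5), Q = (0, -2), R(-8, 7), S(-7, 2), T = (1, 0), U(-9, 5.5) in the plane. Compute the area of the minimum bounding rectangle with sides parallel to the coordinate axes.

120

x ranges over [-9, 1], width 10.
y ranges over [-5, 7], height 12.
Area = 10 × 12 = 120.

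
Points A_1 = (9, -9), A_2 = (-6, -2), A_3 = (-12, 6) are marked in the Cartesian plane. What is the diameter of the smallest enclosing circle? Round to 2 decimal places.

25.81

Side lengths²: A_1A_2² = 274, A_1A_3² = 666, A_2A_3² = 100.
Since A_1A_3² = 666 ≥ 274 + 100 = 374, the angle opposite A_1A_3 is not acute, so the smallest enclosing circle has A_1A_3 as diameter.
Centre = midpoint of A_1A_3 = (-1.5, -1.5), r² = 666/4 = 166.5.
Diameter = 2r = 2√(166.5) ≈ 25.81.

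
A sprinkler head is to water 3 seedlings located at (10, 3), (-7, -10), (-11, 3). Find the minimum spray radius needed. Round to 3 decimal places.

11.196

Call the three points A, B, C in the order given.
Side lengths²: AB² = 458, AC² = 441, BC² = 185.
Since AB² = 458 < 441 + 185 = 626, the triangle is acute, so the smallest enclosing circle is the circumcircle.
Circumcentre = (-0.5, -23/26), r² = 42365/338.
r = √(42365/338) ≈ 11.196.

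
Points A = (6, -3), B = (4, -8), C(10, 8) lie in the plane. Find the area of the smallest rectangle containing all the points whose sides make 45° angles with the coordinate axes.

110

In coordinates u = x + y, v = x − y the rectangle is axis-aligned; the map (x,y)→(u,v) scales areas by 2.
u-values: 3, -4, 18; range = 18 − (-4) = 22.
v-values: 9, 12, 2; range = 12 − 2 = 10.
Area = (22 × 10) / 2 = 110.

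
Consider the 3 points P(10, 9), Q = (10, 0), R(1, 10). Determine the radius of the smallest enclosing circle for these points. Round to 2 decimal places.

Side lengths²: PQ² = 81, PR² = 82, QR² = 181.
Since QR² = 181 ≥ 82 + 81 = 163, the angle opposite QR is not acute, so the smallest enclosing circle has QR as diameter.
Centre = midpoint of QR = (5.5, 5), r² = 181/4 = 45.25.
r = √(45.25) ≈ 6.73.

6.73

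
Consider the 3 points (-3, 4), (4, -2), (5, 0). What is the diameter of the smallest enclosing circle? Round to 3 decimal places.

9.220

Call the three points A, B, C in the order given.
Side lengths²: AB² = 85, AC² = 80, BC² = 5.
Since AB² = 85 ≥ 80 + 5 = 85, the angle opposite AB is not acute, so the smallest enclosing circle has AB as diameter.
Centre = midpoint of AB = (0.5, 1), r² = 85/4 = 21.25.
Diameter = 2r = 2√(21.25) ≈ 9.220.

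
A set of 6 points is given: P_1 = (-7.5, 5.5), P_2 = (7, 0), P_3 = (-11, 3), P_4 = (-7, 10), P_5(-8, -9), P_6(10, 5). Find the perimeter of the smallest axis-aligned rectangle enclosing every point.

Width = max x − min x = 10 − (-11) = 21.
Height = max y − min y = 10 − (-9) = 19.
Perimeter = 2(21 + 19) = 80.

80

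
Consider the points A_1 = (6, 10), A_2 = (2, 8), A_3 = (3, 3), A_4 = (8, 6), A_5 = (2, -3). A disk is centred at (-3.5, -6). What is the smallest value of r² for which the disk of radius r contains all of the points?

The required radius is the distance from (-3.5, -6) to the farthest point.
Squared distances: 346.25, 226.25, 123.25, 276.25, 39.25.
Maximum is 346.25, attained at A_1.

346.25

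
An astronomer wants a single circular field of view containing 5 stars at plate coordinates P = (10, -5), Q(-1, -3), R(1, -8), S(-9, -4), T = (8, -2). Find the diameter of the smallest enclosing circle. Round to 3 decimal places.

19.026

A smallest enclosing disk is always determined by at most three of the input points on its boundary.
The farthest pair is P–S with squared distance 362. The circle on this segment as diameter has centre (0.5, -4.5) and r² = 362/4 = 90.5.
Check Q: distance² to centre = 4.5 ≤ 90.5, so it lies inside.
All remaining points lie in this disk, and no smaller disk contains both endpoints, so this is the minimum enclosing circle.
Diameter = 2r = 2√(90.5) ≈ 19.026.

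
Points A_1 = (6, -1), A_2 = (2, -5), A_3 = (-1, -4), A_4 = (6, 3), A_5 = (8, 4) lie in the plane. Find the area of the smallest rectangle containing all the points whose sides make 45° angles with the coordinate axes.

In coordinates u = x + y, v = x − y the rectangle is axis-aligned; the map (x,y)→(u,v) scales areas by 2.
u-values: 5, -3, -5, 9, 12; range = 12 − (-5) = 17.
v-values: 7, 7, 3, 3, 4; range = 7 − 3 = 4.
Area = (17 × 4) / 2 = 34.

34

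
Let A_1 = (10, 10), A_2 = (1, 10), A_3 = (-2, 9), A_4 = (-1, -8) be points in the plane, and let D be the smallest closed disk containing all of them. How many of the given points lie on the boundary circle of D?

The minimum enclosing circle of a finite set is fixed by two of the points (as a diameter) or three (as a circumcircle).
The farthest pair is A_1–A_4 with squared distance 445. The circle on this segment as diameter has centre (4.5, 1) and r² = 445/4 = 111.25.
Check A_2: distance² to centre = 93.25 ≤ 111.25, so it lies inside.
All remaining points lie in this disk, and no smaller disk contains both endpoints, so this is the minimum enclosing circle.
The points at distance exactly r from the centre are A_1, A_4 — 2 points.

2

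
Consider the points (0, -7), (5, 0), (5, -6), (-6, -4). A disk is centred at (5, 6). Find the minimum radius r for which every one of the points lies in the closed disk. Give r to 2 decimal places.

14.87

The required radius is the distance from (5, 6) to the farthest point.
Squared distances: 194, 36, 144, 221.
Maximum is 221, attained at (-6, -4).
r = √221 ≈ 14.87.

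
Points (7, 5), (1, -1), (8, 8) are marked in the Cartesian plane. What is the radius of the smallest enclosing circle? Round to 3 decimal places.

Call the three points A, B, C in the order given.
Side lengths²: AB² = 72, AC² = 10, BC² = 130.
Since BC² = 130 ≥ 72 + 10 = 82, the angle opposite BC is not acute, so the smallest enclosing circle has BC as diameter.
Centre = midpoint of BC = (4.5, 3.5), r² = 130/4 = 32.5.
r = √(32.5) ≈ 5.701.

5.701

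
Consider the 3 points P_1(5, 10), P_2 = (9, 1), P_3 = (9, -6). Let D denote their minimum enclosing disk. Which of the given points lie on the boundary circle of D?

Side lengths²: P_1P_2² = 97, P_1P_3² = 272, P_2P_3² = 49.
Since P_1P_3² = 272 ≥ 97 + 49 = 146, the angle opposite P_1P_3 is not acute, so the smallest enclosing circle has P_1P_3 as diameter.
Centre = midpoint of P_1P_3 = (7, 2), r² = 272/4 = 68.
The points at distance exactly r from the centre are P_1, P_3 — 2 points.

P_1, P_3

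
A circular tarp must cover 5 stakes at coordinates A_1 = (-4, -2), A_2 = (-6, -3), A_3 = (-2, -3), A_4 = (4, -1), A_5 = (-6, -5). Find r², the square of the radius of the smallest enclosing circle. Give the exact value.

29

The farthest pair is A_4–A_5 with squared distance 116. The circle on this segment as diameter has centre (-1, -3) and r² = 116/4 = 29.
Check A_1: distance² to centre = 10 ≤ 29, so it lies inside.
All remaining points lie in this disk, and no smaller disk contains both endpoints, so this is the minimum enclosing circle.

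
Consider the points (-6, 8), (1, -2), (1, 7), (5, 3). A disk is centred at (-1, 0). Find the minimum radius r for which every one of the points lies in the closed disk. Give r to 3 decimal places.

9.434

The required radius is the distance from (-1, 0) to the farthest point.
Squared distances: 89, 8, 53, 45.
Maximum is 89, attained at (-6, 8).
r = √89 ≈ 9.434.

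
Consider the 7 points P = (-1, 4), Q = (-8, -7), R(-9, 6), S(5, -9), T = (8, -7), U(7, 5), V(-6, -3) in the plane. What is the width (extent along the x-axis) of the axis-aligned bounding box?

max x = 8, min x = -9, so width = 17.

17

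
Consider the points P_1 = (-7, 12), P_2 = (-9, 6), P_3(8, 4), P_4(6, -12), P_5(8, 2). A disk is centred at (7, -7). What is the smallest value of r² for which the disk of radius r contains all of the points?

557

The required radius is the distance from (7, -7) to the farthest point.
Squared distances: 557, 425, 122, 26, 82.
Maximum is 557, attained at P_1.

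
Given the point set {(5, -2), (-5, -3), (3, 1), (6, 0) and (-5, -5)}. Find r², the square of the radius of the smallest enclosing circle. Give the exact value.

36.5

A smallest enclosing disk is always determined by at most three of the input points on its boundary.
The farthest pair is (6, 0)–(-5, -5) with squared distance 146. The circle on this segment as diameter has centre (0.5, -2.5) and r² = 146/4 = 36.5.
Check (5, -2): distance² to centre = 20.5 ≤ 36.5, so it lies inside.
All remaining points lie in this disk, and no smaller disk contains both endpoints, so this is the minimum enclosing circle.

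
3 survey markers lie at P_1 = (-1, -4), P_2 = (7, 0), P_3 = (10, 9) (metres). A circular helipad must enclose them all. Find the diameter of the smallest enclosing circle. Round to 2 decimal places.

17.03

Side lengths²: P_1P_2² = 80, P_1P_3² = 290, P_2P_3² = 90.
Since P_1P_3² = 290 ≥ 90 + 80 = 170, the angle opposite P_1P_3 is not acute, so the smallest enclosing circle has P_1P_3 as diameter.
Centre = midpoint of P_1P_3 = (4.5, 2.5), r² = 290/4 = 72.5.
Diameter = 2r = 2√(72.5) ≈ 17.03.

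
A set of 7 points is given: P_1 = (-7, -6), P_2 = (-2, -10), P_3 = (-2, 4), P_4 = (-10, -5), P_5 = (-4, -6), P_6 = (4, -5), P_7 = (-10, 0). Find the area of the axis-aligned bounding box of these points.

x ranges over [-10, 4], width 14.
y ranges over [-10, 4], height 14.
Area = 14 × 14 = 196.

196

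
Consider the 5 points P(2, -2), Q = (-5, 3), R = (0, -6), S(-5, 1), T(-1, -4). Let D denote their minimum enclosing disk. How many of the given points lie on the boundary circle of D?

The minimum enclosing circle of a finite set is fixed by two of the points (as a diameter) or three (as a circumcircle).
The farthest pair is Q–R with squared distance 106. The circle on this segment as diameter has centre (-2.5, -1.5) and r² = 106/4 = 26.5.
Check P: distance² to centre = 20.5 ≤ 26.5, so it lies inside.
All remaining points lie in this disk, and no smaller disk contains both endpoints, so this is the minimum enclosing circle.
The points at distance exactly r from the centre are Q, R — 2 points.

2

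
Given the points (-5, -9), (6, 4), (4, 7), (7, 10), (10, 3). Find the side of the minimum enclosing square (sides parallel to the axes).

The bounding box has width 15 and height 19.
An axis-aligned square enclosing the set must have side ≥ max(width, height).
So the minimum side is max(15, 19) = 19.

19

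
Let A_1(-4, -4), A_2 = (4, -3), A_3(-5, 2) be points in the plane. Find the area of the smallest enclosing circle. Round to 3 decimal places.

Side lengths²: A_1A_2² = 65, A_1A_3² = 37, A_2A_3² = 106.
Since A_2A_3² = 106 ≥ 65 + 37 = 102, the angle opposite A_2A_3 is not acute, so the smallest enclosing circle has A_2A_3 as diameter.
Centre = midpoint of A_2A_3 = (-0.5, -0.5), r² = 106/4 = 26.5.
Area = π·r² = π·26.5 ≈ 83.252.

83.252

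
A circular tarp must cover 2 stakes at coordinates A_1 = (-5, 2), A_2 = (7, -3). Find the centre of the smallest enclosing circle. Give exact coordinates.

The smallest circle enclosing two points has them as diameter endpoints.
Centre = midpoint = (1, -0.5); r² = |A_1A_2|²/4 = 169/4 = 42.25.
Centre = (1, -0.5).

(1, -0.5)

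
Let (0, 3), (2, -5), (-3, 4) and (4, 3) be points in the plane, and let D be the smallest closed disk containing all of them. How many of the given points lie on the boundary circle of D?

The minimum enclosing circle is determined by three boundary points: (2, -5), (-3, 4), (4, 3).
Their circumcentre is (-1/29, -7/29) with r² = 22525/841.
The farthest remaining point (0, 3) is at distance² 8837/841 ≤ 22525/841.
The points at distance exactly r from the centre are (2, -5), (-3, 4), (4, 3) — 3 points.

3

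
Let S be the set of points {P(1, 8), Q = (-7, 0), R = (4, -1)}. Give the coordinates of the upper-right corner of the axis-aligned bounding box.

x-range [-7, 4], y-range [-1, 8].
The upper-right corner is (4, 8).

(4, 8)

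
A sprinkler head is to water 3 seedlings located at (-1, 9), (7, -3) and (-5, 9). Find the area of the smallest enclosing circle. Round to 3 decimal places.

226.195

Call the three points A, B, C in the order given.
Side lengths²: AB² = 208, AC² = 16, BC² = 288.
Since BC² = 288 ≥ 208 + 16 = 224, the angle opposite BC is not acute, so the smallest enclosing circle has BC as diameter.
Centre = midpoint of BC = (1, 3), r² = 288/4 = 72.
Area = π·r² = π·72 ≈ 226.195.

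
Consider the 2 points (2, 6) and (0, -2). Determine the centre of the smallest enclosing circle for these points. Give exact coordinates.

The smallest circle enclosing two points has them as diameter endpoints.
Centre = midpoint = (1, 2); r² = |(2, 6)−(0, -2)|²/4 = 68/4 = 17.
Centre = (1, 2).

(1, 2)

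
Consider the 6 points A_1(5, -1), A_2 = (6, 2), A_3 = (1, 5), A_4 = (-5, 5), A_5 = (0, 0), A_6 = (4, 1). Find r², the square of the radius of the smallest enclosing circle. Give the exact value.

By Welzl's lemma the MEC is supported by two points (diametrically opposite) or three points (on a circumcircle).
The minimum enclosing circle is determined by three boundary points: A_1, A_2, A_4.
Their circumcentre is (1/6, 41/18) with r² = 5525/162.
The farthest remaining point A_6 is at distance² 2645/162 ≤ 5525/162.

5525/162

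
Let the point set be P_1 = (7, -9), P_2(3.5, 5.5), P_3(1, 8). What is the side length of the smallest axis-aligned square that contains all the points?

The bounding box has width 6 and height 17.
An axis-aligned square enclosing the set must have side ≥ max(width, height).
So the minimum side is max(6, 17) = 17.

17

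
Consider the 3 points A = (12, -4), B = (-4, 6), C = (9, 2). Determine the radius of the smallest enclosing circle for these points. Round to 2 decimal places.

Side lengths²: AB² = 356, AC² = 45, BC² = 185.
Since AB² = 356 ≥ 185 + 45 = 230, the angle opposite AB is not acute, so the smallest enclosing circle has AB as diameter.
Centre = midpoint of AB = (4, 1), r² = 356/4 = 89.
r = √89 ≈ 9.43.

9.43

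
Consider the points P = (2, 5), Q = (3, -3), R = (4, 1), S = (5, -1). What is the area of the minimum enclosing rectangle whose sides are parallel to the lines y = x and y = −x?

In coordinates u = x + y, v = x − y the rectangle is axis-aligned; the map (x,y)→(u,v) scales areas by 2.
u-values: 7, 0, 5, 4; range = 7 − 0 = 7.
v-values: -3, 6, 3, 6; range = 6 − (-3) = 9.
Area = (7 × 9) / 2 = 31.5.

31.5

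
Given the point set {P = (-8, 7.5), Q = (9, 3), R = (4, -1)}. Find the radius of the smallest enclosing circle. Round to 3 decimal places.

8.793

Side lengths²: PQ² = 309.25, PR² = 216.25, QR² = 41.
Since PQ² = 309.25 ≥ 216.25 + 41 = 257.25, the angle opposite PQ is not acute, so the smallest enclosing circle has PQ as diameter.
Centre = midpoint of PQ = (0.5, 5.25), r² = 309.25/4 = 77.3125.
r = √(77.3125) ≈ 8.793.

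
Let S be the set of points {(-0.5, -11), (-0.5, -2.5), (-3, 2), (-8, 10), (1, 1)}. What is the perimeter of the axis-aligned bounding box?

60

Width = max x − min x = 1 − (-8) = 9.
Height = max y − min y = 10 − (-11) = 21.
Perimeter = 2(9 + 21) = 60.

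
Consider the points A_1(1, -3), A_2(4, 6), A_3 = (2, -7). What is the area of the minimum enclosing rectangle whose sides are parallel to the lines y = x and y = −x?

82.5

In coordinates u = x + y, v = x − y the rectangle is axis-aligned; the map (x,y)→(u,v) scales areas by 2.
u-values: -2, 10, -5; range = 10 − (-5) = 15.
v-values: 4, -2, 9; range = 9 − (-2) = 11.
Area = (15 × 11) / 2 = 82.5.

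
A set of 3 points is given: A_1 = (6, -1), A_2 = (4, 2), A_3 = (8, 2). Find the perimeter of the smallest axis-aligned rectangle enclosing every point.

Width = max x − min x = 8 − 4 = 4.
Height = max y − min y = 2 − (-1) = 3.
Perimeter = 2(4 + 3) = 14.

14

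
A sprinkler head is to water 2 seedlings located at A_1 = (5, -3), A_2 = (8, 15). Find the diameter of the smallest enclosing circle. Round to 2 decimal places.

The smallest circle enclosing two points has them as diameter endpoints.
Centre = midpoint = (6.5, 6); r² = |A_1A_2|²/4 = 333/4 = 83.25.
Diameter = 2r = 2√(83.25) ≈ 18.25.

18.25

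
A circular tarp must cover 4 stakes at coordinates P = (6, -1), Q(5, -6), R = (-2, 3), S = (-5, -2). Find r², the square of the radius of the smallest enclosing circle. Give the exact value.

32045/961

The minimum enclosing circle is determined by three boundary points: Q, R, S.
Their circumcentre is (24/31, -64/31) with r² = 32045/961.
The farthest remaining point P is at distance² 27333/961 ≤ 32045/961.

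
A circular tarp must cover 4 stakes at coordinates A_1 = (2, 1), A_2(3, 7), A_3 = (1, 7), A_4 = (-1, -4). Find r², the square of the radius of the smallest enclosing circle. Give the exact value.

The farthest pair is A_2–A_4 with squared distance 137. The circle on this segment as diameter has centre (1, 1.5) and r² = 137/4 = 34.25.
Check A_1: distance² to centre = 1.25 ≤ 34.25, so it lies inside.
All remaining points lie in this disk, and no smaller disk contains both endpoints, so this is the minimum enclosing circle.

34.25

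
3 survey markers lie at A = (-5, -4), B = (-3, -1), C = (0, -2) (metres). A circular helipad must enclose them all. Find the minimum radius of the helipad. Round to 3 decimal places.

Side lengths²: AB² = 13, AC² = 29, BC² = 10.
Since AC² = 29 ≥ 13 + 10 = 23, the angle opposite AC is not acute, so the smallest enclosing circle has AC as diameter.
Centre = midpoint of AC = (-2.5, -3), r² = 29/4 = 7.25.
r = √(7.25) ≈ 2.693.

2.693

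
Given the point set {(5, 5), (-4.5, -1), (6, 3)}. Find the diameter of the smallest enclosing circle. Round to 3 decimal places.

Call the three points A, B, C in the order given.
Side lengths²: AB² = 126.25, AC² = 5, BC² = 126.25.
Since BC² = 126.25 < 126.25 + 5 = 131.25, the triangle is acute, so the smallest enclosing circle is the circumcircle.
Circumcentre = (0.55, 1.525), r² = 31.878125.
Diameter = 2r = 2√(31.878125) ≈ 11.292.

11.292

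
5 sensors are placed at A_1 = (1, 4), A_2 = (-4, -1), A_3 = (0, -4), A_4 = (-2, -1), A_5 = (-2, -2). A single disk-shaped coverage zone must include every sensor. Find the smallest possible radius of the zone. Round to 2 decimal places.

4.07

By Welzl's lemma the MEC is supported by two points (diametrically opposite) or three points (on a circumcircle).
The minimum enclosing circle is determined by three boundary points: A_1, A_2, A_3.
Their circumcentre is (-1/14, 1/14) with r² = 1625/98.
The farthest remaining point A_5 is at distance² 785/98 ≤ 1625/98.
r = √(1625/98) ≈ 4.07.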